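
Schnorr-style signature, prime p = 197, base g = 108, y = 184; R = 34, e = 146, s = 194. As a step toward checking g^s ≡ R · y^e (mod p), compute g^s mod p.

108^2 = 11664 ≡ 41
108^4 ≡ 41^2 = 1681 ≡ 105
108^8 ≡ 105^2 = 11025 ≡ 190
108^16 ≡ 190^2 = 36100 ≡ 49
108^32 ≡ 49^2 = 2401 ≡ 37
108^64 ≡ 37^2 = 1369 ≡ 187
108^128 ≡ 187^2 = 34969 ≡ 100
194 = 128 + 64 + 2, so 108^194 ≡ 100·187·41 ≡ 173 (mod 197)

173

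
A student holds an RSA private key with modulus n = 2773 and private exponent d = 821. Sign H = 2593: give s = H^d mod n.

1085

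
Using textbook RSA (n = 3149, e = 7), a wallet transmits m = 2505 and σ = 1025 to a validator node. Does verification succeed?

fails

σ^2 ≡ 1025^2 = 1050625 ≡ 2008
σ^4 ≡ 2008^2 = 4032064 ≡ 1344
7 = 4 + 2 + 1, so σ^7 ≡ 1344·2008·1025 ≡ 644 (mod 3149)
σ^7 mod 3149 = 644, but m = 2505.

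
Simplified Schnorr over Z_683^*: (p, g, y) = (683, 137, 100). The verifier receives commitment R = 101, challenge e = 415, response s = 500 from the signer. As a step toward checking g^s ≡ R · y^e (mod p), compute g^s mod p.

315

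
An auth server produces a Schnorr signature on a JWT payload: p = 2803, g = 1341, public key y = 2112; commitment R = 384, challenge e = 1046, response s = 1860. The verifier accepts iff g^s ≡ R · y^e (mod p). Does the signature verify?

verifies

g^s mod p:
1341^2 = 1798281 ≡ 1558
1341^4 ≡ 1558^2 = 2427364 ≡ 2769
1341^8 ≡ 2769^2 = 7667361 ≡ 1156
1341^16 ≡ 1156^2 = 1336336 ≡ 2108
1341^32 ≡ 2108^2 = 4443664 ≡ 909
1341^64 ≡ 909^2 = 826281 ≡ 2199
1341^128 ≡ 2199^2 = 4835601 ≡ 426
1341^256 ≡ 426^2 = 181476 ≡ 2084
1341^512 ≡ 2084^2 = 4343056 ≡ 1209
1341^1024 ≡ 1209^2 = 1461681 ≡ 1318
1860 = 1024 + 512 + 256 + 64 + 4, so 1341^1860 ≡ 1318·1209·2084·2199·2769 ≡ 769 (mod 2803)
R · y^e mod p:
2112^2 = 4460544 ≡ 971
2112^4 ≡ 971^2 = 942841 ≡ 1033
2112^8 ≡ 1033^2 = 1067089 ≡ 1949
2112^16 ≡ 1949^2 = 3798601 ≡ 536
2112^32 ≡ 536^2 = 287296 ≡ 1390
2112^64 ≡ 1390^2 = 1932100 ≡ 833
2112^128 ≡ 833^2 = 693889 ≡ 1548
2112^256 ≡ 1548^2 = 2396304 ≡ 2542
2112^512 ≡ 2542^2 = 6461764 ≡ 849
2112^1024 ≡ 849^2 = 720801 ≡ 430
1046 = 1024 + 16 + 4 + 2, so 2112^1046 ≡ 430·536·1033·971 ≡ 1440 (mod 2803)
384·1440 = 552960 ≡ 769 (mod 2803)
769 ≡ 769 (mod 2803); signature holds.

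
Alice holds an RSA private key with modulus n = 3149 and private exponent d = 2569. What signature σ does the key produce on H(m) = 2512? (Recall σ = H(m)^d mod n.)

437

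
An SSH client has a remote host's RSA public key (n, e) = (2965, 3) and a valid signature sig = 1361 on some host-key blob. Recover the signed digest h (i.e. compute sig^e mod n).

sig^2 ≡ 1361^2 = 1852321 ≡ 2161
3 = 2 + 1, so sig^3 ≡ 2161·1361 ≡ 2806 (mod 2965)

2806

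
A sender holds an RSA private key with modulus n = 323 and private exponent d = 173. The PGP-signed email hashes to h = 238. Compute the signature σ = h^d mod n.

204

h^2 ≡ 238^2 = 56644 ≡ 119
h^4 ≡ 119^2 = 14161 ≡ 272
h^8 ≡ 272^2 = 73984 ≡ 17
h^16 ≡ 17^2 = 289
h^32 ≡ 289^2 = 83521 ≡ 187
h^64 ≡ 187^2 = 34969 ≡ 85
h^128 ≡ 85^2 = 7225 ≡ 119
173 = 128 + 32 + 8 + 4 + 1, so h^173 ≡ 119·187·17·272·238 ≡ 204 (mod 323)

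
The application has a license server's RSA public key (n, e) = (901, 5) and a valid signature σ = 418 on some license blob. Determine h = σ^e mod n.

227

σ^2 ≡ 418^2 = 174724 ≡ 831
σ^4 ≡ 831^2 = 690561 ≡ 395
5 = 4 + 1, so σ^5 ≡ 395·418 ≡ 227 (mod 901)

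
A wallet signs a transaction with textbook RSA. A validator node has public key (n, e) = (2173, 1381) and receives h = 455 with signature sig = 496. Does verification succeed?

passes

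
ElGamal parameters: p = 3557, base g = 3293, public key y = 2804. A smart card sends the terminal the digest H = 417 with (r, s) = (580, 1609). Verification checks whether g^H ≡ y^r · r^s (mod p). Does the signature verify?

Left side g^H mod p:
3293^2 = 10843849 ≡ 2113
3293^4 ≡ 2113^2 = 4464769 ≡ 734
3293^8 ≡ 734^2 = 538756 ≡ 1649
3293^16 ≡ 1649^2 = 2719201 ≡ 1653
3293^32 ≡ 1653^2 = 2732409 ≡ 633
3293^64 ≡ 633^2 = 400689 ≡ 2305
3293^128 ≡ 2305^2 = 5313025 ≡ 2424
3293^256 ≡ 2424^2 = 5875776 ≡ 3169
417 = 256 + 128 + 32 + 1, so 3293^417 ≡ 3169·2424·633·3293 ≡ 1508 (mod 3557)
Right side y^r · r^s mod p:
2804^2 = 7862416 ≡ 1446
2804^4 ≡ 1446^2 = 2090916 ≡ 2957
2804^8 ≡ 2957^2 = 8743849 ≡ 743
2804^16 ≡ 743^2 = 552049 ≡ 714
2804^32 ≡ 714^2 = 509796 ≡ 1145
2804^64 ≡ 1145^2 = 1311025 ≡ 2049
2804^128 ≡ 2049^2 = 4198401 ≡ 1141
2804^256 ≡ 1141^2 = 1301881 ≡ 19
2804^512 ≡ 19^2 = 361
580 = 512 + 64 + 4, so 2804^580 ≡ 361·2049·2957 ≡ 604 (mod 3557)
580^2 = 336400 ≡ 2042
580^4 ≡ 2042^2 = 4169764 ≡ 960
580^8 ≡ 960^2 = 921600 ≡ 337
580^16 ≡ 337^2 = 113569 ≡ 3302
580^32 ≡ 3302^2 = 10903204 ≡ 999
580^64 ≡ 999^2 = 998001 ≡ 2041
580^128 ≡ 2041^2 = 4165681 ≡ 434
580^256 ≡ 434^2 = 188356 ≡ 3392
580^512 ≡ 3392^2 = 11505664 ≡ 2326
580^1024 ≡ 2326^2 = 5410276 ≡ 79
1609 = 1024 + 512 + 64 + 8 + 1, so 580^1609 ≡ 79·2326·2041·337·580 ≡ 2693 (mod 3557)
604·2693 = 1626572 ≡ 1023 (mod 3557)
1508 ≠ 1023, so verification fails.

does not verify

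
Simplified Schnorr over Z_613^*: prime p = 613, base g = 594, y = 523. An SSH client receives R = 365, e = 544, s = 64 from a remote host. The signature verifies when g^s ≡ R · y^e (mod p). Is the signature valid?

invalid

g^s mod p:
Squares mod 613: 594^1≡594, 594^2≡361, 594^4≡365, 594^8≡204, 594^16≡545, 594^32≡333, 594^64≡549
594^64 ≡ 549 (mod 613)
R · y^e mod p:
Squares mod 613: 523^1≡523, 523^2≡131, 523^4≡610, 523^8≡9, 523^16≡81, 523^32≡431, 523^64≡22, 523^128≡484, 523^256≡90, 523^512≡131
544 = 512 + 32, so 523^544 ≡ 131·431 ≡ 65 (mod 613)
365·65 = 23725 ≡ 431 (mod 613)
549 ≠ 431; the check fails.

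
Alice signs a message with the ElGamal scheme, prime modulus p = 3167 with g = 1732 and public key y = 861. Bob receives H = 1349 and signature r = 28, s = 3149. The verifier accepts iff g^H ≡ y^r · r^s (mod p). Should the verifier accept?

accept

Left side g^H mod p:
1732^2 = 2999824 ≡ 675
1732^4 ≡ 675^2 = 455625 ≡ 2744
1732^8 ≡ 2744^2 = 7529536 ≡ 1577
1732^16 ≡ 1577^2 = 2486929 ≡ 834
1732^32 ≡ 834^2 = 695556 ≡ 1983
1732^64 ≡ 1983^2 = 3932289 ≡ 2042
1732^128 ≡ 2042^2 = 4169764 ≡ 1992
1732^256 ≡ 1992^2 = 3968064 ≡ 2980
1732^512 ≡ 2980^2 = 8880400 ≡ 132
1732^1024 ≡ 132^2 = 17424 ≡ 1589
1349 = 1024 + 256 + 64 + 4 + 1, so 1732^1349 ≡ 1589·2980·2042·2744·1732 ≡ 531 (mod 3167)
Right side y^r · r^s mod p:
861^2 = 741321 ≡ 243
861^4 ≡ 243^2 = 59049 ≡ 2043
861^8 ≡ 2043^2 = 4173849 ≡ 2910
861^16 ≡ 2910^2 = 8468100 ≡ 2709
28 = 16 + 8 + 4, so 861^28 ≡ 2709·2910·2043 ≡ 3048 (mod 3167)
28^2 = 784
28^4 ≡ 784^2 = 614656 ≡ 258
28^8 ≡ 258^2 = 66564 ≡ 57
28^16 ≡ 57^2 = 3249 ≡ 82
28^32 ≡ 82^2 = 6724 ≡ 390
28^64 ≡ 390^2 = 152100 ≡ 84
28^128 ≡ 84^2 = 7056 ≡ 722
28^256 ≡ 722^2 = 521284 ≡ 1896
28^512 ≡ 1896^2 = 3594816 ≡ 271
28^1024 ≡ 271^2 = 73441 ≡ 600
28^2048 ≡ 600^2 = 360000 ≡ 2129
3149 = 2048 + 1024 + 64 + 8 + 4 + 1, so 28^3149 ≡ 2129·600·84·57·258·28 ≡ 2098 (mod 3167)
3048·2098 = 6394704 ≡ 531 (mod 3167)
531 ≡ 531 (mod 3167), so the signature is genuine.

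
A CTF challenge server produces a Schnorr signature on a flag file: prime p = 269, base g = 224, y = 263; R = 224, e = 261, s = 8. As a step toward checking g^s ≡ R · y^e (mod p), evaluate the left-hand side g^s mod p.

121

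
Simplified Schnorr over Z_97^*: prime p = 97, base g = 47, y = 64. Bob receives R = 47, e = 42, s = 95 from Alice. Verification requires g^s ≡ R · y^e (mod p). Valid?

yes

g^s mod p:
Squares mod 97: 47^1≡47, 47^2≡75, 47^4≡96, 47^8≡1, 47^16≡1, 47^32≡1, 47^64≡1
95 = 64 + 16 + 8 + 4 + 2 + 1, so 47^95 ≡ 1·1·1·96·75·47 ≡ 64 (mod 97)
R · y^e mod p:
Squares mod 97: 64^1≡64, 64^2≡22, 64^4≡96, 64^8≡1, 64^16≡1, 64^32≡1
42 = 32 + 8 + 2, so 64^42 ≡ 1·1·22 ≡ 22 (mod 97)
47·22 = 1034 ≡ 64 (mod 97)
64 ≡ 64 (mod 97); signature holds.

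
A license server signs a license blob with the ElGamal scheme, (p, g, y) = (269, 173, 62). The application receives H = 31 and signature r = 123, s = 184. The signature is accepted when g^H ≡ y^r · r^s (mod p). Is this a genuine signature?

forged

Left side g^H mod p:
173^2 = 29929 ≡ 70
173^4 ≡ 70^2 = 4900 ≡ 58
173^8 ≡ 58^2 = 3364 ≡ 136
173^16 ≡ 136^2 = 18496 ≡ 204
31 = 16 + 8 + 4 + 2 + 1, so 173^31 ≡ 204·136·58·70·173 ≡ 239 (mod 269)
Right side y^r · r^s mod p:
62^2 = 3844 ≡ 78
62^4 ≡ 78^2 = 6084 ≡ 166
62^8 ≡ 166^2 = 27556 ≡ 118
62^16 ≡ 118^2 = 13924 ≡ 205
62^32 ≡ 205^2 = 42025 ≡ 61
62^64 ≡ 61^2 = 3721 ≡ 224
123 = 64 + 32 + 16 + 8 + 2 + 1, so 62^123 ≡ 224·61·205·118·78·62 ≡ 125 (mod 269)
123^2 = 15129 ≡ 65
123^4 ≡ 65^2 = 4225 ≡ 190
123^8 ≡ 190^2 = 36100 ≡ 54
123^16 ≡ 54^2 = 2916 ≡ 226
123^32 ≡ 226^2 = 51076 ≡ 235
123^64 ≡ 235^2 = 55225 ≡ 80
123^128 ≡ 80^2 = 6400 ≡ 213
184 = 128 + 32 + 16 + 8, so 123^184 ≡ 213·235·226·54 ≡ 196 (mod 269)
125·196 = 24500 ≡ 21 (mod 269)
239 ≠ 21, so verification fails.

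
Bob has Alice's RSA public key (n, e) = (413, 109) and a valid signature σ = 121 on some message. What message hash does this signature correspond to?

310

σ^109 mod 413 = 310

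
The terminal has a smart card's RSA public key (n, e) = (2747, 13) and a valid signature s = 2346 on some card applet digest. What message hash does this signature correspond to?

2346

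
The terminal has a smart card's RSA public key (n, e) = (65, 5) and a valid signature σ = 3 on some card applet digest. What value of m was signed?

48

σ^2 ≡ 3^2 = 9
σ^4 ≡ 9^2 = 81 ≡ 16
5 = 4 + 1, so σ^5 ≡ 16·3 ≡ 48 (mod 65)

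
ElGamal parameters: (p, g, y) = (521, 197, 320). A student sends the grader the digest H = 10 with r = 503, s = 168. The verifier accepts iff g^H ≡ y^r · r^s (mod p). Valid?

yes

Left side g^H mod p:
197^2 = 38809 ≡ 255
197^4 ≡ 255^2 = 65025 ≡ 421
197^8 ≡ 421^2 = 177241 ≡ 101
10 = 8 + 2, so 197^10 ≡ 101·255 ≡ 226 (mod 521)
Right side y^r · r^s mod p:
320^2 = 102400 ≡ 284
320^4 ≡ 284^2 = 80656 ≡ 422
320^8 ≡ 422^2 = 178084 ≡ 423
320^16 ≡ 423^2 = 178929 ≡ 226
320^32 ≡ 226^2 = 51076 ≡ 18
320^64 ≡ 18^2 = 324
320^128 ≡ 324^2 = 104976 ≡ 255
320^256 ≡ 255^2 = 65025 ≡ 421
503 = 256 + 128 + 64 + 32 + 16 + 4 + 2 + 1, so 320^503 ≡ 421·255·324·18·226·422·284·320 ≡ 421 (mod 521)
503^2 = 253009 ≡ 324
503^4 ≡ 324^2 = 104976 ≡ 255
503^8 ≡ 255^2 = 65025 ≡ 421
503^16 ≡ 421^2 = 177241 ≡ 101
503^32 ≡ 101^2 = 10201 ≡ 302
503^64 ≡ 302^2 = 91204 ≡ 29
503^128 ≡ 29^2 = 841 ≡ 320
168 = 128 + 32 + 8, so 503^168 ≡ 320·302·421 ≡ 29 (mod 521)
421·29 = 12209 ≡ 226 (mod 521)
226 ≡ 226 (mod 521), so the signature is genuine.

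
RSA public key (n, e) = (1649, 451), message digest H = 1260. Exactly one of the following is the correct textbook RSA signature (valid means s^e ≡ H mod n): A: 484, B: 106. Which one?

Candidate A: 484^2 = 234256 ≡ 98; 484^4 ≡ 98^2 = 9604 ≡ 1359; 484^8 ≡ 1359^2 = 1846881 ≡ 1; 484^16 ≡ 1^2 = 1; 484^32 ≡ 1^2 = 1; 484^64 ≡ 1^2 = 1; 484^128 ≡ 1^2 = 1; 484^256 ≡ 1^2 = 1; 451 = 256 + 128 + 64 + 2 + 1, so 484^451 ≡ 1·1·1·98·484 ≡ 1260 (mod 1649)
  → matches H = 1260
Candidate B: 106^2 = 11236 ≡ 1342; 106^4 ≡ 1342^2 = 1800964 ≡ 256; 106^8 ≡ 256^2 = 65536 ≡ 1225; 106^16 ≡ 1225^2 = 1500625 ≡ 35; 106^32 ≡ 35^2 = 1225; 106^64 ≡ 1225^2 = 1500625 ≡ 35; 106^128 ≡ 35^2 = 1225; 106^256 ≡ 1225^2 = 1500625 ≡ 35; 451 = 256 + 128 + 64 + 2 + 1, so 106^451 ≡ 35·1225·35·1342·106 ≡ 489 (mod 1649)

A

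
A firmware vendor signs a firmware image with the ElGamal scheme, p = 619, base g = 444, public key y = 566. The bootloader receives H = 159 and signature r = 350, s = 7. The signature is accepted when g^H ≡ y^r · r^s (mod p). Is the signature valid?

Left side g^H mod p:
444^2 = 197136 ≡ 294
444^4 ≡ 294^2 = 86436 ≡ 395
444^8 ≡ 395^2 = 156025 ≡ 37
444^16 ≡ 37^2 = 1369 ≡ 131
444^32 ≡ 131^2 = 17161 ≡ 448
444^64 ≡ 448^2 = 200704 ≡ 148
444^128 ≡ 148^2 = 21904 ≡ 239
159 = 128 + 16 + 8 + 4 + 2 + 1, so 444^159 ≡ 239·131·37·395·294·444 ≡ 230 (mod 619)
Right side y^r · r^s mod p:
566^2 = 320356 ≡ 333
566^4 ≡ 333^2 = 110889 ≡ 88
566^8 ≡ 88^2 = 7744 ≡ 316
566^16 ≡ 316^2 = 99856 ≡ 197
566^32 ≡ 197^2 = 38809 ≡ 431
566^64 ≡ 431^2 = 185761 ≡ 61
566^128 ≡ 61^2 = 3721 ≡ 7
566^256 ≡ 7^2 = 49
350 = 256 + 64 + 16 + 8 + 4 + 2, so 566^350 ≡ 49·61·197·316·88·333 ≡ 229 (mod 619)
350^2 = 122500 ≡ 557
350^4 ≡ 557^2 = 310249 ≡ 130
7 = 4 + 2 + 1, so 350^7 ≡ 130·557·350 ≡ 402 (mod 619)
229·402 = 92058 ≡ 446 (mod 619)
230 ≠ 446, so verification fails.

invalid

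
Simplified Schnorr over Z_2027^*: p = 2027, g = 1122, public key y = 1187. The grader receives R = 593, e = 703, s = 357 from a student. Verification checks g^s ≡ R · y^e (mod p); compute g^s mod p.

1442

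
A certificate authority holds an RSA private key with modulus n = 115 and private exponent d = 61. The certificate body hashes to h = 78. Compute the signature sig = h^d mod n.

h^61 mod 115 = 3

3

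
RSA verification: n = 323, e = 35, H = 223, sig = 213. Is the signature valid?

invalid

sig^2 ≡ 213^2 = 45369 ≡ 149
sig^4 ≡ 149^2 = 22201 ≡ 237
sig^8 ≡ 237^2 = 56169 ≡ 290
sig^16 ≡ 290^2 = 84100 ≡ 120
sig^32 ≡ 120^2 = 14400 ≡ 188
35 = 32 + 2 + 1, so sig^35 ≡ 188·149·213 ≡ 100 (mod 323)
100 ≠ 223, so verification fails.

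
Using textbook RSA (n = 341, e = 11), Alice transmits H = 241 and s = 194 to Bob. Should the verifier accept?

reject

Squares mod 341: s^1≡194, s^2≡126, s^4≡190, s^8≡295
11 = 8 + 2 + 1, so s^11 ≡ 295·126·194 ≡ 194 (mod 341)
194 ≠ 241, so verification fails.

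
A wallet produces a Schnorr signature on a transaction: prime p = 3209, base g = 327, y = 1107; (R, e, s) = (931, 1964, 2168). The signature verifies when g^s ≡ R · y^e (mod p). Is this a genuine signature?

g^s mod p:
327^2 = 106929 ≡ 1032
327^4 ≡ 1032^2 = 1065024 ≡ 2845
327^8 ≡ 2845^2 = 8094025 ≡ 927
327^16 ≡ 927^2 = 859329 ≡ 2526
327^32 ≡ 2526^2 = 6380676 ≡ 1184
327^64 ≡ 1184^2 = 1401856 ≡ 2732
327^128 ≡ 2732^2 = 7463824 ≡ 2899
327^256 ≡ 2899^2 = 8404201 ≡ 3039
327^512 ≡ 3039^2 = 9235521 ≡ 19
327^1024 ≡ 19^2 = 361
327^2048 ≡ 361^2 = 130321 ≡ 1961
2168 = 2048 + 64 + 32 + 16 + 8, so 327^2168 ≡ 1961·2732·1184·2526·927 ≡ 1217 (mod 3209)
R · y^e mod p:
1107^2 = 1225449 ≡ 2820
1107^4 ≡ 2820^2 = 7952400 ≡ 498
1107^8 ≡ 498^2 = 248004 ≡ 911
1107^16 ≡ 911^2 = 829921 ≡ 1999
1107^32 ≡ 1999^2 = 3996001 ≡ 796
1107^64 ≡ 796^2 = 633616 ≡ 1443
1107^128 ≡ 1443^2 = 2082249 ≡ 2817
1107^256 ≡ 2817^2 = 7935489 ≡ 2841
1107^512 ≡ 2841^2 = 8071281 ≡ 646
1107^1024 ≡ 646^2 = 417316 ≡ 146
1964 = 1024 + 512 + 256 + 128 + 32 + 8 + 4, so 1107^1964 ≡ 146·646·2841·2817·796·911·498 ≡ 1309 (mod 3209)
931·1309 = 1218679 ≡ 2468 (mod 3209)
1217 ≠ 2468; the check fails.

forged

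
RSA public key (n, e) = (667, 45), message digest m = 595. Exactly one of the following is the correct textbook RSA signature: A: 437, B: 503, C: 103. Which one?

B

Candidate A: Squares mod 667: 437^1≡437, 437^2≡207, 437^4≡161, 437^8≡575, 437^16≡460, 437^32≡161; 45 = 32 + 8 + 4 + 1, so 437^45 ≡ 161·575·161·437 ≡ 253 (mod 667)
Candidate B: Squares mod 667: 503^1≡503, 503^2≡216, 503^4≡633, 503^8≡489, 503^16≡335, 503^32≡169; 45 = 32 + 8 + 4 + 1, so 503^45 ≡ 169·489·633·503 ≡ 595 (mod 667)
  → matches m = 595
Candidate C: Squares mod 667: 103^1≡103, 103^2≡604, 103^4≡634, 103^8≡422, 103^16≡662, 103^32≡25; 45 = 32 + 8 + 4 + 1, so 103^45 ≡ 25·422·634·103 ≡ 471 (mod 667)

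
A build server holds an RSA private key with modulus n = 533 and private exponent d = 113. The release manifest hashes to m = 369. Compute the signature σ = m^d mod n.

Squares mod 533: m^1≡369, m^2≡246, m^4≡287, m^8≡287, m^16≡287, m^32≡287, m^64≡287
113 = 64 + 32 + 16 + 1, so m^113 ≡ 287·287·287·369 ≡ 369 (mod 533)

369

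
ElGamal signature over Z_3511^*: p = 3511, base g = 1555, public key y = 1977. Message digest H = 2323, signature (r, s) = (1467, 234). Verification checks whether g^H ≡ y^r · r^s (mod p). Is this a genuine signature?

Left side g^H mod p:
1555^2 = 2418025 ≡ 2457
1555^4 ≡ 2457^2 = 6036849 ≡ 1440
1555^8 ≡ 1440^2 = 2073600 ≡ 2110
1555^16 ≡ 2110^2 = 4452100 ≡ 152
1555^32 ≡ 152^2 = 23104 ≡ 2038
1555^64 ≡ 2038^2 = 4153444 ≡ 3442
1555^128 ≡ 3442^2 = 11847364 ≡ 1250
1555^256 ≡ 1250^2 = 1562500 ≡ 105
1555^512 ≡ 105^2 = 11025 ≡ 492
1555^1024 ≡ 492^2 = 242064 ≡ 3316
1555^2048 ≡ 3316^2 = 10995856 ≡ 2915
2323 = 2048 + 256 + 16 + 2 + 1, so 1555^2323 ≡ 2915·105·152·2457·1555 ≡ 1517 (mod 3511)
Right side y^r · r^s mod p:
1977^2 = 3908529 ≡ 786
1977^4 ≡ 786^2 = 617796 ≡ 3371
1977^8 ≡ 3371^2 = 11363641 ≡ 2045
1977^16 ≡ 2045^2 = 4182025 ≡ 424
1977^32 ≡ 424^2 = 179776 ≡ 715
1977^64 ≡ 715^2 = 511225 ≡ 2130
1977^128 ≡ 2130^2 = 4536900 ≡ 688
1977^256 ≡ 688^2 = 473344 ≡ 2870
1977^512 ≡ 2870^2 = 8236900 ≡ 94
1977^1024 ≡ 94^2 = 8836 ≡ 1814
1467 = 1024 + 256 + 128 + 32 + 16 + 8 + 2 + 1, so 1977^1467 ≡ 1814·2870·688·715·424·2045·786·1977 ≡ 3267 (mod 3511)
1467^2 = 2152089 ≡ 3357
1467^4 ≡ 3357^2 = 11269449 ≡ 2650
1467^8 ≡ 2650^2 = 7022500 ≡ 500
1467^16 ≡ 500^2 = 250000 ≡ 719
1467^32 ≡ 719^2 = 516961 ≡ 844
1467^64 ≡ 844^2 = 712336 ≡ 3114
1467^128 ≡ 3114^2 = 9696996 ≡ 3125
234 = 128 + 64 + 32 + 8 + 2, so 1467^234 ≡ 3125·3114·844·500·3357 ≡ 756 (mod 3511)
3267·756 = 2469852 ≡ 1619 (mod 3511)
1517 ≠ 1619, so verification fails.

forged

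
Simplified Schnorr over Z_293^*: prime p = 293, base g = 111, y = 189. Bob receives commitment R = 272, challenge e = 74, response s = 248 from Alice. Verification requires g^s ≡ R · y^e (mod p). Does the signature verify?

does not verify

g^s mod p:
111^2 = 12321 ≡ 15
111^4 ≡ 15^2 = 225
111^8 ≡ 225^2 = 50625 ≡ 229
111^16 ≡ 229^2 = 52441 ≡ 287
111^32 ≡ 287^2 = 82369 ≡ 36
111^64 ≡ 36^2 = 1296 ≡ 124
111^128 ≡ 124^2 = 15376 ≡ 140
248 = 128 + 64 + 32 + 16 + 8, so 111^248 ≡ 140·124·36·287·229 ≡ 60 (mod 293)
R · y^e mod p:
189^2 = 35721 ≡ 268
189^4 ≡ 268^2 = 71824 ≡ 39
189^8 ≡ 39^2 = 1521 ≡ 56
189^16 ≡ 56^2 = 3136 ≡ 206
189^32 ≡ 206^2 = 42436 ≡ 244
189^64 ≡ 244^2 = 59536 ≡ 57
74 = 64 + 8 + 2, so 189^74 ≡ 57·56·268 ≡ 189 (mod 293)
272·189 = 51408 ≡ 133 (mod 293)
60 ≠ 133; the check fails.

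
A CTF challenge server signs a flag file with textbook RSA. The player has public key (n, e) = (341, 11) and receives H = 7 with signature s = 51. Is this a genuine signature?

Squares mod 341: s^1≡51, s^2≡214, s^4≡102, s^8≡174
11 = 8 + 2 + 1, so s^11 ≡ 174·214·51 ≡ 7 (mod 341)
Since 7 equals the digest 7, verification succeeds.

genuine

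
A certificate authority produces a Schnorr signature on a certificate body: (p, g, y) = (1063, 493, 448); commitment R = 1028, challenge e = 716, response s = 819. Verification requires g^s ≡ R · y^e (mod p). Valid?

g^s mod p:
493^819 mod 1063 = 549
R · y^e mod p:
448^716 mod 1063 = 576
1028·576 = 592128 ≡ 37 (mod 1063)
549 ≠ 37; the check fails.

no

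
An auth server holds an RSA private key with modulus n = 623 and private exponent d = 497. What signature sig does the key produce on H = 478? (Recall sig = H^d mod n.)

H^497 mod 623 = 599

599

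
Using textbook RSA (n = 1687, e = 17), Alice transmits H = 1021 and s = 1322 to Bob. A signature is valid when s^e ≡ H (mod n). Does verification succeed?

Squares mod 1687: s^1≡1322, s^2≡1639, s^4≡617, s^8≡1114, s^16≡1051
17 = 16 + 1, so s^17 ≡ 1051·1322 ≡ 1021 (mod 1687)
s^17 mod 1687 = 1021 matches H.

passes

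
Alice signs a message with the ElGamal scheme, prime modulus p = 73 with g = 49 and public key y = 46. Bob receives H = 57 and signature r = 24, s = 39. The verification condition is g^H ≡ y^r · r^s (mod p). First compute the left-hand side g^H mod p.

27

49^2 = 2401 ≡ 65
49^4 ≡ 65^2 = 4225 ≡ 64
49^8 ≡ 64^2 = 4096 ≡ 8
49^16 ≡ 8^2 = 64
49^32 ≡ 64^2 = 4096 ≡ 8
57 = 32 + 16 + 8 + 1, so 49^57 ≡ 8·64·8·49 ≡ 27 (mod 73)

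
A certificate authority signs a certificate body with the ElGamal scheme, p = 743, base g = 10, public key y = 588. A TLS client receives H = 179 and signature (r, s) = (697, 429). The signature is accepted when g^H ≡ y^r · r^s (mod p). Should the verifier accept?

accept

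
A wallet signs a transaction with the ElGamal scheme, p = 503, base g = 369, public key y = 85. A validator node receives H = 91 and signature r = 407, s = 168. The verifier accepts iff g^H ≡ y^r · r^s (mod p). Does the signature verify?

does not verify

Left side g^H mod p:
369^91 mod 503 = 349
Right side y^r · r^s mod p:
85^407 mod 503 = 95
407^168 mod 503 = 473
95·473 = 44935 ≡ 168 (mod 503)
349 ≠ 168, so verification fails.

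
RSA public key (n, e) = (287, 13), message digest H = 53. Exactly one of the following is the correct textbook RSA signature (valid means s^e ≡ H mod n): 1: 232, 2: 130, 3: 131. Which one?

2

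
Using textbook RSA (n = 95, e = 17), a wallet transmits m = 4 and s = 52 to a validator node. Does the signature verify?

s^2 ≡ 52^2 = 2704 ≡ 44
s^4 ≡ 44^2 = 1936 ≡ 36
s^8 ≡ 36^2 = 1296 ≡ 61
s^16 ≡ 61^2 = 3721 ≡ 16
17 = 16 + 1, so s^17 ≡ 16·52 ≡ 72 (mod 95)
s^17 mod 95 = 72, but m = 4.

does not verify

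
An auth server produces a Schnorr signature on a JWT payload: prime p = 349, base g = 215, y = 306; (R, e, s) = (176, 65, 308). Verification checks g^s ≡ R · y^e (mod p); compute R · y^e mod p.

144

306^2 = 93636 ≡ 104
306^4 ≡ 104^2 = 10816 ≡ 346
306^8 ≡ 346^2 = 119716 ≡ 9
306^16 ≡ 9^2 = 81
306^32 ≡ 81^2 = 6561 ≡ 279
306^64 ≡ 279^2 = 77841 ≡ 14
65 = 64 + 1, so 306^65 ≡ 14·306 ≡ 96 (mod 349)
R · y^e ≡ 176·96 = 16896 ≡ 144 (mod 349)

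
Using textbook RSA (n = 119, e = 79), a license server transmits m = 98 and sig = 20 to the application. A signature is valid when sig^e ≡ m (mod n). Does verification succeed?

fails

sig^79 mod 119 = 6
The recovered value 6 does not match the digest 98.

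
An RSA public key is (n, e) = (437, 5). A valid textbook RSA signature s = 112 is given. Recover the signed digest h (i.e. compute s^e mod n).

424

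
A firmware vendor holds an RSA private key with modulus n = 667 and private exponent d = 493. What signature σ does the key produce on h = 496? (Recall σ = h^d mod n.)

118

Squares mod 667: h^1≡496, h^2≡560, h^4≡110, h^8≡94, h^16≡165, h^32≡545, h^64≡210, h^128≡78, h^256≡81
493 = 256 + 128 + 64 + 32 + 8 + 4 + 1, so h^493 ≡ 81·78·210·545·94·110·496 ≡ 118 (mod 667)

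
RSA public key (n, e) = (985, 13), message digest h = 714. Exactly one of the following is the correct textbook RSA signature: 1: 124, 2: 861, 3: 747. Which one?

Candidate 1: Squares mod 985: 124^1≡124, 124^2≡601, 124^4≡691, 124^8≡741; 13 = 8 + 4 + 1, so 124^13 ≡ 741·691·124 ≡ 714 (mod 985)
  → matches h = 714
Candidate 2: Squares mod 985: 861^1≡861, 861^2≡601, 861^4≡691, 861^8≡741; 13 = 8 + 4 + 1, so 861^13 ≡ 741·691·861 ≡ 271 (mod 985)
Candidate 3: Squares mod 985: 747^1≡747, 747^2≡499, 747^4≡781, 747^8≡246; 13 = 8 + 4 + 1, so 747^13 ≡ 246·781·747 ≡ 667 (mod 985)

1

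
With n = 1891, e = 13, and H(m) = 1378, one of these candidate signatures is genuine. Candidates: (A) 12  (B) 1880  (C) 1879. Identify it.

C

Candidate A: 12^13 mod 1891 = 513
Candidate B: 1880^13 mod 1891 = 599
Candidate C: 1879^13 mod 1891 = 1378
  → matches H(m) = 1378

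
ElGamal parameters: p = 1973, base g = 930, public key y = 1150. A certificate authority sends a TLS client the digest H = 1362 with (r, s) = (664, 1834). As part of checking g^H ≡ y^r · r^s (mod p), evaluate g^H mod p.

838

930^1362 mod 1973 = 838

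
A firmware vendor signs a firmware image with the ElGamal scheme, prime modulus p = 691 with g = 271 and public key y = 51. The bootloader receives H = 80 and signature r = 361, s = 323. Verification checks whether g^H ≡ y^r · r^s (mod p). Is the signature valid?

invalid

Left side g^H mod p:
Squares mod 691: 271^1≡271, 271^2≡195, 271^4≡20, 271^8≡400, 271^16≡379, 271^32≡604, 271^64≡659
80 = 64 + 16, so 271^80 ≡ 659·379 ≡ 310 (mod 691)
Right side y^r · r^s mod p:
Squares mod 691: 51^1≡51, 51^2≡528, 51^4≡311, 51^8≡672, 51^16≡361, 51^32≡413, 51^64≡583, 51^128≡608, 51^256≡670
361 = 256 + 64 + 32 + 8 + 1, so 51^361 ≡ 670·583·413·672·51 ≡ 361 (mod 691)
Squares mod 691: 361^1≡361, 361^2≡413, 361^4≡583, 361^8≡608, 361^16≡670, 361^32≡441, 361^64≡310, 361^128≡51, 361^256≡528
323 = 256 + 64 + 2 + 1, so 361^323 ≡ 528·310·413·361 ≡ 361 (mod 691)
361·361 = 130321 ≡ 413 (mod 691)
310 ≠ 413, so verification fails.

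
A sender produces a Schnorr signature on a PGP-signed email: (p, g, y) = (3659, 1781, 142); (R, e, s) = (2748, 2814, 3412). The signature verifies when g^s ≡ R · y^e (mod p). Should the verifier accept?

accept

g^s mod p:
1781^3412 mod 3659 = 3336
R · y^e mod p:
142^2814 mod 3659 = 3085
2748·3085 = 8477580 ≡ 3336 (mod 3659)
3336 ≡ 3336 (mod 3659); signature holds.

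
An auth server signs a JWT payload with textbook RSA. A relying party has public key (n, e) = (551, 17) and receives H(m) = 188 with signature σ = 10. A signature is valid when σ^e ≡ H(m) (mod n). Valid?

no

σ^2 ≡ 10^2 = 100
σ^4 ≡ 100^2 = 10000 ≡ 82
σ^8 ≡ 82^2 = 6724 ≡ 112
σ^16 ≡ 112^2 = 12544 ≡ 422
17 = 16 + 1, so σ^17 ≡ 422·10 ≡ 363 (mod 551)
The recovered value 363 does not match the digest 188.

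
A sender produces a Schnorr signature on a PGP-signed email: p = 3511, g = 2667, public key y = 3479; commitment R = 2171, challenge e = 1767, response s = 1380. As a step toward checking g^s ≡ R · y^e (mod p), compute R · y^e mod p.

3479^2 = 12103441 ≡ 1024
3479^4 ≡ 1024^2 = 1048576 ≡ 2298
3479^8 ≡ 2298^2 = 5280804 ≡ 260
3479^16 ≡ 260^2 = 67600 ≡ 891
3479^32 ≡ 891^2 = 793881 ≡ 395
3479^64 ≡ 395^2 = 156025 ≡ 1541
3479^128 ≡ 1541^2 = 2374681 ≡ 1245
3479^256 ≡ 1245^2 = 1550025 ≡ 1674
3479^512 ≡ 1674^2 = 2802276 ≡ 498
3479^1024 ≡ 498^2 = 248004 ≡ 2234
1767 = 1024 + 512 + 128 + 64 + 32 + 4 + 2 + 1, so 3479^1767 ≡ 2234·498·1245·1541·395·2298·1024·3479 ≡ 2901 (mod 3511)
R · y^e ≡ 2171·2901 = 6298071 ≡ 2848 (mod 3511)

2848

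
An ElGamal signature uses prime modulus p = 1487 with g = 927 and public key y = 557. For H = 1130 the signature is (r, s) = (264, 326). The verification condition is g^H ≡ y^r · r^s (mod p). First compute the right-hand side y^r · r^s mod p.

121

Squares mod 1487: 557^1≡557, 557^2≡953, 557^4≡1139, 557^8≡657, 557^16≡419, 557^32≡95, 557^64≡103, 557^128≡200, 557^256≡1338
264 = 256 + 8, so 557^264 ≡ 1338·657 ≡ 249 (mod 1487)
Squares mod 1487: 264^1≡264, 264^2≡1294, 264^4≡74, 264^8≡1015, 264^16≡1221, 264^32≡867, 264^64≡754, 264^128≡482, 264^256≡352
326 = 256 + 64 + 4 + 2, so 264^326 ≡ 352·754·74·1294 ≡ 741 (mod 1487)
y^r · r^s ≡ 249·741 = 184509 ≡ 121 (mod 1487)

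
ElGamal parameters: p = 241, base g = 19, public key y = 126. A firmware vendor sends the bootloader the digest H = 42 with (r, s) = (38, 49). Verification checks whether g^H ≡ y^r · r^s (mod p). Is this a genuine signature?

Left side g^H mod p:
19^2 = 361 ≡ 120
19^4 ≡ 120^2 = 14400 ≡ 181
19^8 ≡ 181^2 = 32761 ≡ 226
19^16 ≡ 226^2 = 51076 ≡ 225
19^32 ≡ 225^2 = 50625 ≡ 15
42 = 32 + 8 + 2, so 19^42 ≡ 15·226·120 ≡ 233 (mod 241)
Right side y^r · r^s mod p:
126^2 = 15876 ≡ 211
126^4 ≡ 211^2 = 44521 ≡ 177
126^8 ≡ 177^2 = 31329 ≡ 240
126^16 ≡ 240^2 = 57600 ≡ 1
126^32 ≡ 1^2 = 1
38 = 32 + 4 + 2, so 126^38 ≡ 1·177·211 ≡ 233 (mod 241)
38^2 = 1444 ≡ 239
38^4 ≡ 239^2 = 57121 ≡ 4
38^8 ≡ 4^2 = 16
38^16 ≡ 16^2 = 256 ≡ 15
38^32 ≡ 15^2 = 225
49 = 32 + 16 + 1, so 38^49 ≡ 225·15·38 ≡ 38 (mod 241)
233·38 = 8854 ≡ 178 (mod 241)
233 ≠ 178, so verification fails.

forged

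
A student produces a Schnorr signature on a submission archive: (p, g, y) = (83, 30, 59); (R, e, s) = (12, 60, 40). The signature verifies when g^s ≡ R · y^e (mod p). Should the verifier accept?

accept

g^s mod p:
30^2 = 900 ≡ 70
30^4 ≡ 70^2 = 4900 ≡ 3
30^8 ≡ 3^2 = 9
30^16 ≡ 9^2 = 81
30^32 ≡ 81^2 = 6561 ≡ 4
40 = 32 + 8, so 30^40 ≡ 4·9 ≡ 36 (mod 83)
R · y^e mod p:
59^2 = 3481 ≡ 78
59^4 ≡ 78^2 = 6084 ≡ 25
59^8 ≡ 25^2 = 625 ≡ 44
59^16 ≡ 44^2 = 1936 ≡ 27
59^32 ≡ 27^2 = 729 ≡ 65
60 = 32 + 16 + 8 + 4, so 59^60 ≡ 65·27·44·25 ≡ 3 (mod 83)
12·3 = 36 ≡ 36 (mod 83)
36 ≡ 36 (mod 83); signature holds.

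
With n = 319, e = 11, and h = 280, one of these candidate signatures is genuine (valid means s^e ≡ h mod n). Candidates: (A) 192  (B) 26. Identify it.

Candidate A: Squares mod 319: 192^1≡192, 192^2≡179, 192^4≡141, 192^8≡103; 11 = 8 + 2 + 1, so 192^11 ≡ 103·179·192 ≡ 280 (mod 319)
  → matches h = 280
Candidate B: Squares mod 319: 26^1≡26, 26^2≡38, 26^4≡168, 26^8≡152; 11 = 8 + 2 + 1, so 26^11 ≡ 152·38·26 ≡ 246 (mod 319)

A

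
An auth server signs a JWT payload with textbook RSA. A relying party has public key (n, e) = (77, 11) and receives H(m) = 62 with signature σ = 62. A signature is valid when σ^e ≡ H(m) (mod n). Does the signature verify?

σ^2 ≡ 62^2 = 3844 ≡ 71
σ^4 ≡ 71^2 = 5041 ≡ 36
σ^8 ≡ 36^2 = 1296 ≡ 64
11 = 8 + 2 + 1, so σ^11 ≡ 64·71·62 ≡ 62 (mod 77)
Since 62 equals the digest 62, verification succeeds.

verifies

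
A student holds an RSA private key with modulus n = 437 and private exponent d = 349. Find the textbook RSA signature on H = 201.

258

H^349 mod 437 = 258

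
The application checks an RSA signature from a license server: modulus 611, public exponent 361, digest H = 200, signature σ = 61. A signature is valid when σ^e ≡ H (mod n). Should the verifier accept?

reject

Squares mod 611: σ^1≡61, σ^2≡55, σ^4≡581, σ^8≡289, σ^16≡425, σ^32≡380, σ^64≡204, σ^128≡68, σ^256≡347
361 = 256 + 64 + 32 + 8 + 1, so σ^361 ≡ 347·204·380·289·61 ≡ 425 (mod 611)
σ^361 mod 611 = 425, but H = 200.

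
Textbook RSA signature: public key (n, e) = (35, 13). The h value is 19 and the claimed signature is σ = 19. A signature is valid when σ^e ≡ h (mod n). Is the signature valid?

valid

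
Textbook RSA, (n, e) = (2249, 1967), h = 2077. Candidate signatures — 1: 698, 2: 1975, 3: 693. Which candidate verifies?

Candidate 1: 698^1967 mod 2249 = 1017
Candidate 2: 1975^1967 mod 2249 = 1962
Candidate 3: 693^1967 mod 2249 = 2077
  → matches h = 2077

3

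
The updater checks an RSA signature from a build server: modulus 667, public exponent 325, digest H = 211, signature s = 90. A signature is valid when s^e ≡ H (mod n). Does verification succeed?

s^2 ≡ 90^2 = 8100 ≡ 96
s^4 ≡ 96^2 = 9216 ≡ 545
s^8 ≡ 545^2 = 297025 ≡ 210
s^16 ≡ 210^2 = 44100 ≡ 78
s^32 ≡ 78^2 = 6084 ≡ 81
s^64 ≡ 81^2 = 6561 ≡ 558
s^128 ≡ 558^2 = 311364 ≡ 542
s^256 ≡ 542^2 = 293764 ≡ 284
325 = 256 + 64 + 4 + 1, so s^325 ≡ 284·558·545·90 ≡ 350 (mod 667)
The recovered value 350 does not match the digest 211.

fails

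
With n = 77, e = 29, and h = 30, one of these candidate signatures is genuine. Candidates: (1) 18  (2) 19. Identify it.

Candidate 1: 18^2 = 324 ≡ 16; 18^4 ≡ 16^2 = 256 ≡ 25; 18^8 ≡ 25^2 = 625 ≡ 9; 18^16 ≡ 9^2 = 81 ≡ 4; 29 = 16 + 8 + 4 + 1, so 18^29 ≡ 4·9·25·18 ≡ 30 (mod 77)
  → matches h = 30
Candidate 2: 19^2 = 361 ≡ 53; 19^4 ≡ 53^2 = 2809 ≡ 37; 19^8 ≡ 37^2 = 1369 ≡ 60; 19^16 ≡ 60^2 = 3600 ≡ 58; 29 = 16 + 8 + 4 + 1, so 19^29 ≡ 58·60·37·19 ≡ 73 (mod 77)

1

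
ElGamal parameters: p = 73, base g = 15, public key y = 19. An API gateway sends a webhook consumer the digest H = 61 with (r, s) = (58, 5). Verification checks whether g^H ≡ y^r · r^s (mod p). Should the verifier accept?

Left side g^H mod p:
15^61 mod 73 = 26
Right side y^r · r^s mod p:
19^58 mod 73 = 57
58^5 mod 73 = 44
57·44 = 2508 ≡ 26 (mod 73)
26 ≡ 26 (mod 73), so the signature is genuine.

accept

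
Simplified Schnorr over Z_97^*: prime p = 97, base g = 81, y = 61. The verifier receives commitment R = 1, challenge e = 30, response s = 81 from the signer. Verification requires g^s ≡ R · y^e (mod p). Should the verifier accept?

reject

g^s mod p:
Squares mod 97: 81^1≡81, 81^2≡62, 81^4≡61, 81^8≡35, 81^16≡61, 81^32≡35, 81^64≡61
81 = 64 + 16 + 1, so 81^81 ≡ 61·61·81 ≡ 22 (mod 97)
R · y^e mod p:
Squares mod 97: 61^1≡61, 61^2≡35, 61^4≡61, 61^8≡35, 61^16≡61
30 = 16 + 8 + 4 + 2, so 61^30 ≡ 61·35·61·35 ≡ 1 (mod 97)
1·1 = 1 ≡ 1 (mod 97)
22 ≠ 1; the check fails.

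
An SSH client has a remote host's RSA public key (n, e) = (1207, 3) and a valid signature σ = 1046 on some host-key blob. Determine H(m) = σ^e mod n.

525

σ^2 ≡ 1046^2 = 1094116 ≡ 574
3 = 2 + 1, so σ^3 ≡ 574·1046 ≡ 525 (mod 1207)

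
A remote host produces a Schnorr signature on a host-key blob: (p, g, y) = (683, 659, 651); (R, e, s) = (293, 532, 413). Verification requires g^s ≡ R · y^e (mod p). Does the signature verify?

g^s mod p:
659^413 mod 683 = 489
R · y^e mod p:
651^532 mod 683 = 171
293·171 = 50103 ≡ 244 (mod 683)
489 ≠ 244; the check fails.

does not verify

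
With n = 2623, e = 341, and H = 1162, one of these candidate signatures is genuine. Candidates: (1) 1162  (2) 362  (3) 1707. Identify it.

1

Candidate 1: Squares mod 2623: 1162^1≡1162, 1162^2≡2022, 1162^4≡1850, 1162^8≡2108, 1162^16≡302, 1162^32≡2022, 1162^64≡1850, 1162^128≡2108, 1162^256≡302; 341 = 256 + 64 + 16 + 4 + 1, so 1162^341 ≡ 302·1850·302·1850·1162 ≡ 1162 (mod 2623)
  → matches H = 1162
Candidate 2: Squares mod 2623: 362^1≡362, 362^2≡2517, 362^4≡744, 362^8≡83, 362^16≡1643, 362^32≡382, 362^64≡1659, 362^128≡754, 362^256≡1948; 341 = 256 + 64 + 16 + 4 + 1, so 362^341 ≡ 1948·1659·1643·744·362 ≡ 1825 (mod 2623)
Candidate 3: Squares mod 2623: 1707^1≡1707, 1707^2≡2319, 1707^4≡611, 1707^8≡855, 1707^16≡1831, 1707^32≡367, 1707^64≡916, 1707^128≡2319, 1707^256≡611; 341 = 256 + 64 + 16 + 4 + 1, so 1707^341 ≡ 611·916·1831·611·1707 ≡ 1646 (mod 2623)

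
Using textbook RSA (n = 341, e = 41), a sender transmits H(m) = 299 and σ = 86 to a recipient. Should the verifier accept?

reject

σ^2 ≡ 86^2 = 7396 ≡ 235
σ^4 ≡ 235^2 = 55225 ≡ 324
σ^8 ≡ 324^2 = 104976 ≡ 289
σ^16 ≡ 289^2 = 83521 ≡ 317
σ^32 ≡ 317^2 = 100489 ≡ 235
41 = 32 + 8 + 1, so σ^41 ≡ 235·289·86 ≡ 42 (mod 341)
The recovered value 42 does not match the digest 299.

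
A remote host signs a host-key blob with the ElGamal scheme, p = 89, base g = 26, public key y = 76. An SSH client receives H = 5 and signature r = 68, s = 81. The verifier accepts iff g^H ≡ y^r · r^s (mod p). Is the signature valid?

Left side g^H mod p:
26^2 = 676 ≡ 53
26^4 ≡ 53^2 = 2809 ≡ 50
5 = 4 + 1, so 26^5 ≡ 50·26 ≡ 54 (mod 89)
Right side y^r · r^s mod p:
76^2 = 5776 ≡ 80
76^4 ≡ 80^2 = 6400 ≡ 81
76^8 ≡ 81^2 = 6561 ≡ 64
76^16 ≡ 64^2 = 4096 ≡ 2
76^32 ≡ 2^2 = 4
76^64 ≡ 4^2 = 16
68 = 64 + 4, so 76^68 ≡ 16·81 ≡ 50 (mod 89)
68^2 = 4624 ≡ 85
68^4 ≡ 85^2 = 7225 ≡ 16
68^8 ≡ 16^2 = 256 ≡ 78
68^16 ≡ 78^2 = 6084 ≡ 32
68^32 ≡ 32^2 = 1024 ≡ 45
68^64 ≡ 45^2 = 2025 ≡ 67
81 = 64 + 16 + 1, so 68^81 ≡ 67·32·68 ≡ 10 (mod 89)
50·10 = 500 ≡ 55 (mod 89)
54 ≠ 55, so verification fails.

invalid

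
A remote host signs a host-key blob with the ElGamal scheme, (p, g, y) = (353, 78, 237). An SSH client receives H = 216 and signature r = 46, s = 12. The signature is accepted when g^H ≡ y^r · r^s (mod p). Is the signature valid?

valid

Left side g^H mod p:
78^2 = 6084 ≡ 83
78^4 ≡ 83^2 = 6889 ≡ 182
78^8 ≡ 182^2 = 33124 ≡ 295
78^16 ≡ 295^2 = 87025 ≡ 187
78^32 ≡ 187^2 = 34969 ≡ 22
78^64 ≡ 22^2 = 484 ≡ 131
78^128 ≡ 131^2 = 17161 ≡ 217
216 = 128 + 64 + 16 + 8, so 78^216 ≡ 217·131·187·295 ≡ 136 (mod 353)
Right side y^r · r^s mod p:
237^2 = 56169 ≡ 42
237^4 ≡ 42^2 = 1764 ≡ 352
237^8 ≡ 352^2 = 123904 ≡ 1
237^16 ≡ 1^2 = 1
237^32 ≡ 1^2 = 1
46 = 32 + 8 + 4 + 2, so 237^46 ≡ 1·1·352·42 ≡ 311 (mod 353)
46^2 = 2116 ≡ 351
46^4 ≡ 351^2 = 123201 ≡ 4
46^8 ≡ 4^2 = 16
12 = 8 + 4, so 46^12 ≡ 16·4 ≡ 64 (mod 353)
311·64 = 19904 ≡ 136 (mod 353)
136 ≡ 136 (mod 353), so the signature is genuine.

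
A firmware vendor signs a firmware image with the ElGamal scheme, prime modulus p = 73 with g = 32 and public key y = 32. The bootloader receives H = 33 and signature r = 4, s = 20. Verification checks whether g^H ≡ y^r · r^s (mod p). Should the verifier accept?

Left side g^H mod p:
Squares mod 73: 32^1≡32, 32^2≡2, 32^4≡4, 32^8≡16, 32^16≡37, 32^32≡55
33 = 32 + 1, so 32^33 ≡ 55·32 ≡ 8 (mod 73)
Right side y^r · r^s mod p:
Squares mod 73: 32^1≡32, 32^2≡2, 32^4≡4
32^4 ≡ 4 (mod 73)
Squares mod 73: 4^1≡4, 4^2≡16, 4^4≡37, 4^8≡55, 4^16≡32
20 = 16 + 4, so 4^20 ≡ 32·37 ≡ 16 (mod 73)
4·16 = 64 ≡ 64 (mod 73)
8 ≠ 64, so verification fails.

reject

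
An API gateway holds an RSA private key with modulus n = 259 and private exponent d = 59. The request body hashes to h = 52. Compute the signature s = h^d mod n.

124

h^2 ≡ 52^2 = 2704 ≡ 114
h^4 ≡ 114^2 = 12996 ≡ 46
h^8 ≡ 46^2 = 2116 ≡ 44
h^16 ≡ 44^2 = 1936 ≡ 123
h^32 ≡ 123^2 = 15129 ≡ 107
59 = 32 + 16 + 8 + 2 + 1, so h^59 ≡ 107·123·44·114·52 ≡ 124 (mod 259)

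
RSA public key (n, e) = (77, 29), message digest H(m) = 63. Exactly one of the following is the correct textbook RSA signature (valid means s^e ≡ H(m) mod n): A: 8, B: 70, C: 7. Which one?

C

Candidate A: Squares mod 77: 8^1≡8, 8^2≡64, 8^4≡15, 8^8≡71, 8^16≡36; 29 = 16 + 8 + 4 + 1, so 8^29 ≡ 36·71·15·8 ≡ 29 (mod 77)
Candidate B: Squares mod 77: 70^1≡70, 70^2≡49, 70^4≡14, 70^8≡42, 70^16≡70; 29 = 16 + 8 + 4 + 1, so 70^29 ≡ 70·42·14·70 ≡ 14 (mod 77)
Candidate C: Squares mod 77: 7^1≡7, 7^2≡49, 7^4≡14, 7^8≡42, 7^16≡70; 29 = 16 + 8 + 4 + 1, so 7^29 ≡ 70·42·14·7 ≡ 63 (mod 77)
  → matches H(m) = 63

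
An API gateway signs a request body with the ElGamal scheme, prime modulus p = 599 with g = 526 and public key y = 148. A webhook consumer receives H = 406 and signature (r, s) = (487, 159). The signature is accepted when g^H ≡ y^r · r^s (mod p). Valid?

no

Left side g^H mod p:
526^2 = 276676 ≡ 537
526^4 ≡ 537^2 = 288369 ≡ 250
526^8 ≡ 250^2 = 62500 ≡ 204
526^16 ≡ 204^2 = 41616 ≡ 285
526^32 ≡ 285^2 = 81225 ≡ 360
526^64 ≡ 360^2 = 129600 ≡ 216
526^128 ≡ 216^2 = 46656 ≡ 533
526^256 ≡ 533^2 = 284089 ≡ 163
406 = 256 + 128 + 16 + 4 + 2, so 526^406 ≡ 163·533·285·250·537 ≡ 5 (mod 599)
Right side y^r · r^s mod p:
148^2 = 21904 ≡ 340
148^4 ≡ 340^2 = 115600 ≡ 592
148^8 ≡ 592^2 = 350464 ≡ 49
148^16 ≡ 49^2 = 2401 ≡ 5
148^32 ≡ 5^2 = 25
148^64 ≡ 25^2 = 625 ≡ 26
148^128 ≡ 26^2 = 676 ≡ 77
148^256 ≡ 77^2 = 5929 ≡ 538
487 = 256 + 128 + 64 + 32 + 4 + 2 + 1, so 148^487 ≡ 538·77·26·25·592·340·148 ≡ 313 (mod 599)
487^2 = 237169 ≡ 564
487^4 ≡ 564^2 = 318096 ≡ 27
487^8 ≡ 27^2 = 729 ≡ 130
487^16 ≡ 130^2 = 16900 ≡ 128
487^32 ≡ 128^2 = 16384 ≡ 211
487^64 ≡ 211^2 = 44521 ≡ 195
487^128 ≡ 195^2 = 38025 ≡ 288
159 = 128 + 16 + 8 + 4 + 2 + 1, so 487^159 ≡ 288·128·130·27·564·487 ≡ 142 (mod 599)
313·142 = 44446 ≡ 120 (mod 599)
5 ≠ 120, so verification fails.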